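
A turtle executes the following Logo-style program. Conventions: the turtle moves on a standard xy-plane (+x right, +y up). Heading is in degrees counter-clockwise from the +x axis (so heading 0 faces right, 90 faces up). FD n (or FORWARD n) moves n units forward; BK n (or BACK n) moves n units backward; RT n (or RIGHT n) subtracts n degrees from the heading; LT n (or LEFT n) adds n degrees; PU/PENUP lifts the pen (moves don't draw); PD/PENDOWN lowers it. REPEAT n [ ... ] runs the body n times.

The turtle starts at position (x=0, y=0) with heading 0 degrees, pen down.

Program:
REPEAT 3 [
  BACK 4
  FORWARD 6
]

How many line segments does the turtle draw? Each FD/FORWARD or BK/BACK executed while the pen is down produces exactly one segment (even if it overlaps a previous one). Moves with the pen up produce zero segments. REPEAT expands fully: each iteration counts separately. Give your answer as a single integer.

Executing turtle program step by step:
Start: pos=(0,0), heading=0, pen down
REPEAT 3 [
  -- iteration 1/3 --
  BK 4: (0,0) -> (-4,0) [heading=0, draw]
  FD 6: (-4,0) -> (2,0) [heading=0, draw]
  -- iteration 2/3 --
  BK 4: (2,0) -> (-2,0) [heading=0, draw]
  FD 6: (-2,0) -> (4,0) [heading=0, draw]
  -- iteration 3/3 --
  BK 4: (4,0) -> (0,0) [heading=0, draw]
  FD 6: (0,0) -> (6,0) [heading=0, draw]
]
Final: pos=(6,0), heading=0, 6 segment(s) drawn
Segments drawn: 6

Answer: 6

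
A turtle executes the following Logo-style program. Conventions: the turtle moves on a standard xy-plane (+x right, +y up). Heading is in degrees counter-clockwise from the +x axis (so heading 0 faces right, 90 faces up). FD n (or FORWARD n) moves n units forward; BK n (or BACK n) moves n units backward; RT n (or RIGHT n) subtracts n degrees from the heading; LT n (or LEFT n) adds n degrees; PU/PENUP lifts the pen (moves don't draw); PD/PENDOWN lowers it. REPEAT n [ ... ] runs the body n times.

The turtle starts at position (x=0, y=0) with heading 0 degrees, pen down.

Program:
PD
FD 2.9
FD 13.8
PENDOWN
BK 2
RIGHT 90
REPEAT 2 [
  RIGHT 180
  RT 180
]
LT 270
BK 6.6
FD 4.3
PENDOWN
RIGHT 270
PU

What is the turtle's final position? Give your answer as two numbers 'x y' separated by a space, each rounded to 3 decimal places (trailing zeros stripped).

Answer: 17 0

Derivation:
Executing turtle program step by step:
Start: pos=(0,0), heading=0, pen down
PD: pen down
FD 2.9: (0,0) -> (2.9,0) [heading=0, draw]
FD 13.8: (2.9,0) -> (16.7,0) [heading=0, draw]
PD: pen down
BK 2: (16.7,0) -> (14.7,0) [heading=0, draw]
RT 90: heading 0 -> 270
REPEAT 2 [
  -- iteration 1/2 --
  RT 180: heading 270 -> 90
  RT 180: heading 90 -> 270
  -- iteration 2/2 --
  RT 180: heading 270 -> 90
  RT 180: heading 90 -> 270
]
LT 270: heading 270 -> 180
BK 6.6: (14.7,0) -> (21.3,0) [heading=180, draw]
FD 4.3: (21.3,0) -> (17,0) [heading=180, draw]
PD: pen down
RT 270: heading 180 -> 270
PU: pen up
Final: pos=(17,0), heading=270, 5 segment(s) drawn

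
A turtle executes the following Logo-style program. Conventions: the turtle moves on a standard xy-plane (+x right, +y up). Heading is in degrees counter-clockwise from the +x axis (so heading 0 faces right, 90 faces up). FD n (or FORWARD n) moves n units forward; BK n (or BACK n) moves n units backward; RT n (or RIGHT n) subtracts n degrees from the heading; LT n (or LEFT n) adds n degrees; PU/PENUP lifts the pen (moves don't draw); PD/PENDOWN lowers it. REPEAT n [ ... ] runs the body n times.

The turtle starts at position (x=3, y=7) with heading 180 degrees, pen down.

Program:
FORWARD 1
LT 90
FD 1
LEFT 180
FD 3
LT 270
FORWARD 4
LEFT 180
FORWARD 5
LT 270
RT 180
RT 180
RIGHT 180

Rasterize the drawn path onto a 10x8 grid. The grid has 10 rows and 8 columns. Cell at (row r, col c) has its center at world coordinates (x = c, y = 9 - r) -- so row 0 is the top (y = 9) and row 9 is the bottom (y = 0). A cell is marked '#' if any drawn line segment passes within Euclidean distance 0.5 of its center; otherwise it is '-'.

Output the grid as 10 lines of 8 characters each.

Segment 0: (3,7) -> (2,7)
Segment 1: (2,7) -> (2,6)
Segment 2: (2,6) -> (2,9)
Segment 3: (2,9) -> (6,9)
Segment 4: (6,9) -> (1,9)

Answer: -######-
--#-----
--##----
--#-----
--------
--------
--------
--------
--------
--------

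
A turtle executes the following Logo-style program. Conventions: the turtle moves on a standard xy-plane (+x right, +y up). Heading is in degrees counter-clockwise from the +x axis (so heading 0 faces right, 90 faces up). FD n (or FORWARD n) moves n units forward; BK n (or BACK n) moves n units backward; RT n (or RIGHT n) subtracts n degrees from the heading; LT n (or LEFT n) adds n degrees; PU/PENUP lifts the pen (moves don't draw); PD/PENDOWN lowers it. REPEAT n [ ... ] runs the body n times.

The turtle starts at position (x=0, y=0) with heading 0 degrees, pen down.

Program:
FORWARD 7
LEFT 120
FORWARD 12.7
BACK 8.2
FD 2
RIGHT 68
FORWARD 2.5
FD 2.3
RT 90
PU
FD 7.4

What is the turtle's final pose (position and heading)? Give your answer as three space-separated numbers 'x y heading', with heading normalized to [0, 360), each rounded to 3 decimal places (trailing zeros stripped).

Executing turtle program step by step:
Start: pos=(0,0), heading=0, pen down
FD 7: (0,0) -> (7,0) [heading=0, draw]
LT 120: heading 0 -> 120
FD 12.7: (7,0) -> (0.65,10.999) [heading=120, draw]
BK 8.2: (0.65,10.999) -> (4.75,3.897) [heading=120, draw]
FD 2: (4.75,3.897) -> (3.75,5.629) [heading=120, draw]
RT 68: heading 120 -> 52
FD 2.5: (3.75,5.629) -> (5.289,7.599) [heading=52, draw]
FD 2.3: (5.289,7.599) -> (6.705,9.412) [heading=52, draw]
RT 90: heading 52 -> 322
PU: pen up
FD 7.4: (6.705,9.412) -> (12.536,4.856) [heading=322, move]
Final: pos=(12.536,4.856), heading=322, 6 segment(s) drawn

Answer: 12.536 4.856 322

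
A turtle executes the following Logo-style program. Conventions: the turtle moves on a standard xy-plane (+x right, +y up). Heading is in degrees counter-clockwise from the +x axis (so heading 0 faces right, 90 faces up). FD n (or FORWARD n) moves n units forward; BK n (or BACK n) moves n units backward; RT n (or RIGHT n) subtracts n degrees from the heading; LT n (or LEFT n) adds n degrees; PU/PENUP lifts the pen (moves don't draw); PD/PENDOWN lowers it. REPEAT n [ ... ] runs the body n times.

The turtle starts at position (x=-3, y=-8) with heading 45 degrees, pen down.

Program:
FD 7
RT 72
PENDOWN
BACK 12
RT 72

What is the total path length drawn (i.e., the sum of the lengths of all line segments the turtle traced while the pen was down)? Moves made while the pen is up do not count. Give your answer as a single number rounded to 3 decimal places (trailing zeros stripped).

Executing turtle program step by step:
Start: pos=(-3,-8), heading=45, pen down
FD 7: (-3,-8) -> (1.95,-3.05) [heading=45, draw]
RT 72: heading 45 -> 333
PD: pen down
BK 12: (1.95,-3.05) -> (-8.742,2.398) [heading=333, draw]
RT 72: heading 333 -> 261
Final: pos=(-8.742,2.398), heading=261, 2 segment(s) drawn

Segment lengths:
  seg 1: (-3,-8) -> (1.95,-3.05), length = 7
  seg 2: (1.95,-3.05) -> (-8.742,2.398), length = 12
Total = 19

Answer: 19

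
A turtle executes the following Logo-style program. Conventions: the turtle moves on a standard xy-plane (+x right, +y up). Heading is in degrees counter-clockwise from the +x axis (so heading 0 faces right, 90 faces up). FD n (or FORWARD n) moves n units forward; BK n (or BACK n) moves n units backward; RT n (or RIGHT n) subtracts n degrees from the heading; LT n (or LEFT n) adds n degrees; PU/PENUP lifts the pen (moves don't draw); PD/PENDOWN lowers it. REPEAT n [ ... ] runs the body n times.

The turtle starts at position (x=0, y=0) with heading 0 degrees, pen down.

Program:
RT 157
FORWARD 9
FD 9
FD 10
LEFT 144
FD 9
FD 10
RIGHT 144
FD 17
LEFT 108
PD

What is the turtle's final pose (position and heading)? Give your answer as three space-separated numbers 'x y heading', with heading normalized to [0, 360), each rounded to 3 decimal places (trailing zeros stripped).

Answer: -22.91 -21.857 311

Derivation:
Executing turtle program step by step:
Start: pos=(0,0), heading=0, pen down
RT 157: heading 0 -> 203
FD 9: (0,0) -> (-8.285,-3.517) [heading=203, draw]
FD 9: (-8.285,-3.517) -> (-16.569,-7.033) [heading=203, draw]
FD 10: (-16.569,-7.033) -> (-25.774,-10.94) [heading=203, draw]
LT 144: heading 203 -> 347
FD 9: (-25.774,-10.94) -> (-17.005,-12.965) [heading=347, draw]
FD 10: (-17.005,-12.965) -> (-7.261,-15.215) [heading=347, draw]
RT 144: heading 347 -> 203
FD 17: (-7.261,-15.215) -> (-22.91,-21.857) [heading=203, draw]
LT 108: heading 203 -> 311
PD: pen down
Final: pos=(-22.91,-21.857), heading=311, 6 segment(s) drawn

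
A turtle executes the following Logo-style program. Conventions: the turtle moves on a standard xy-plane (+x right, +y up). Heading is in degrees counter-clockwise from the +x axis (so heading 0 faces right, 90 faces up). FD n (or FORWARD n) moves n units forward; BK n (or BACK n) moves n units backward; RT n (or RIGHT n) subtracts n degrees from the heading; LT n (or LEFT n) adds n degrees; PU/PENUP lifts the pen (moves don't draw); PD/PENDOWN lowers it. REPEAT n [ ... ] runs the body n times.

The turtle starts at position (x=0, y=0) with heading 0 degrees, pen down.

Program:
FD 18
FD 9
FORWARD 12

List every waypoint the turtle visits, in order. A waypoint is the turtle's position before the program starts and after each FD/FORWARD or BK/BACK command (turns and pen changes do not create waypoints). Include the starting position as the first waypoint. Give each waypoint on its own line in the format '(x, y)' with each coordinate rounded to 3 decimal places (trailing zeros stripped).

Answer: (0, 0)
(18, 0)
(27, 0)
(39, 0)

Derivation:
Executing turtle program step by step:
Start: pos=(0,0), heading=0, pen down
FD 18: (0,0) -> (18,0) [heading=0, draw]
FD 9: (18,0) -> (27,0) [heading=0, draw]
FD 12: (27,0) -> (39,0) [heading=0, draw]
Final: pos=(39,0), heading=0, 3 segment(s) drawn
Waypoints (4 total):
(0, 0)
(18, 0)
(27, 0)
(39, 0)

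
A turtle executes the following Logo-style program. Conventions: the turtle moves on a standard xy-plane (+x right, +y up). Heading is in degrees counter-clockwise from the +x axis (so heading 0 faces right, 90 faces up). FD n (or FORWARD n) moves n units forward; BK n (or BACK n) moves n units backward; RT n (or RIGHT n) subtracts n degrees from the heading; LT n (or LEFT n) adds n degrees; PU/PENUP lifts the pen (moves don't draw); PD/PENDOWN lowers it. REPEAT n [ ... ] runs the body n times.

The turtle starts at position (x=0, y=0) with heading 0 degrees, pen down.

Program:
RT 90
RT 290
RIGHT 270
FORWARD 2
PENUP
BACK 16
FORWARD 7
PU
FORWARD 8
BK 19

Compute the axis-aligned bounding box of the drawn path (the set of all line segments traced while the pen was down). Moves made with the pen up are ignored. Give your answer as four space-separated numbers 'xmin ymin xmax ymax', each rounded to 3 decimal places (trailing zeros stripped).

Answer: 0 0 0.684 1.879

Derivation:
Executing turtle program step by step:
Start: pos=(0,0), heading=0, pen down
RT 90: heading 0 -> 270
RT 290: heading 270 -> 340
RT 270: heading 340 -> 70
FD 2: (0,0) -> (0.684,1.879) [heading=70, draw]
PU: pen up
BK 16: (0.684,1.879) -> (-4.788,-13.156) [heading=70, move]
FD 7: (-4.788,-13.156) -> (-2.394,-6.578) [heading=70, move]
PU: pen up
FD 8: (-2.394,-6.578) -> (0.342,0.94) [heading=70, move]
BK 19: (0.342,0.94) -> (-6.156,-16.914) [heading=70, move]
Final: pos=(-6.156,-16.914), heading=70, 1 segment(s) drawn

Segment endpoints: x in {0, 0.684}, y in {0, 1.879}
xmin=0, ymin=0, xmax=0.684, ymax=1.879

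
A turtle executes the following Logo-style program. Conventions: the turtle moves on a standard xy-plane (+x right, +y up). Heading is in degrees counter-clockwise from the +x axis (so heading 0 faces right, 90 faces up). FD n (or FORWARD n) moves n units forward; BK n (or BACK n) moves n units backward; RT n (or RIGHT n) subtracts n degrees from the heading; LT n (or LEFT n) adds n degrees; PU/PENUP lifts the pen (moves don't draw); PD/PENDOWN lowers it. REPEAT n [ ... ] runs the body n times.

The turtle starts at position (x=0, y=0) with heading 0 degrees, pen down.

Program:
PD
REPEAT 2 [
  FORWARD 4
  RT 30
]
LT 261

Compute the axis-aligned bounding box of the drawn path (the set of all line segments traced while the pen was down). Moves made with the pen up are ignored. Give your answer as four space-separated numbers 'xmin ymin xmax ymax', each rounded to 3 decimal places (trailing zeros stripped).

Executing turtle program step by step:
Start: pos=(0,0), heading=0, pen down
PD: pen down
REPEAT 2 [
  -- iteration 1/2 --
  FD 4: (0,0) -> (4,0) [heading=0, draw]
  RT 30: heading 0 -> 330
  -- iteration 2/2 --
  FD 4: (4,0) -> (7.464,-2) [heading=330, draw]
  RT 30: heading 330 -> 300
]
LT 261: heading 300 -> 201
Final: pos=(7.464,-2), heading=201, 2 segment(s) drawn

Segment endpoints: x in {0, 4, 7.464}, y in {-2, 0}
xmin=0, ymin=-2, xmax=7.464, ymax=0

Answer: 0 -2 7.464 0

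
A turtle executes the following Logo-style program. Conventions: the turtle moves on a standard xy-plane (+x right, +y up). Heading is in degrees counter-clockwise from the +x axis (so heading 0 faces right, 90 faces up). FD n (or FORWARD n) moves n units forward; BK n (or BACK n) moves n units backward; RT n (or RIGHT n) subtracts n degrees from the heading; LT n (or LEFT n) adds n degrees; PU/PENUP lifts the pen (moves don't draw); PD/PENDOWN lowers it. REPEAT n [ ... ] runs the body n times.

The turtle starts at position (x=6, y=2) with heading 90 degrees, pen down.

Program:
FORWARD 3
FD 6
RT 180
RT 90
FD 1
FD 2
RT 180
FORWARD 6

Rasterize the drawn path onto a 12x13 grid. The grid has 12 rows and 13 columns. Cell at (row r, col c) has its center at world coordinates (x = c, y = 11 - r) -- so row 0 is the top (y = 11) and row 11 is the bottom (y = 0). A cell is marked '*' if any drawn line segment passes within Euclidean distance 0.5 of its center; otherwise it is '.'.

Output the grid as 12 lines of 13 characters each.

Answer: ...*******...
......*......
......*......
......*......
......*......
......*......
......*......
......*......
......*......
......*......
.............
.............

Derivation:
Segment 0: (6,2) -> (6,5)
Segment 1: (6,5) -> (6,11)
Segment 2: (6,11) -> (5,11)
Segment 3: (5,11) -> (3,11)
Segment 4: (3,11) -> (9,11)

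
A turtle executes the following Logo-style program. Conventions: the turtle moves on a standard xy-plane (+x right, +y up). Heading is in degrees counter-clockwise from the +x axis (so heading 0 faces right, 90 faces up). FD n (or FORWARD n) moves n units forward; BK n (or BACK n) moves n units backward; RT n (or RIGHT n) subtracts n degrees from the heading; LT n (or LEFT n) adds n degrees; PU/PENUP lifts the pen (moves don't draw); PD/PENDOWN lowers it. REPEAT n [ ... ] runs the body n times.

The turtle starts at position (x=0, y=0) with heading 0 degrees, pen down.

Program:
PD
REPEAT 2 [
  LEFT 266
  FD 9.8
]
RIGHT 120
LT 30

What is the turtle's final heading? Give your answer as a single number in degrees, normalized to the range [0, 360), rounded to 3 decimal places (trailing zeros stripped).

Answer: 82

Derivation:
Executing turtle program step by step:
Start: pos=(0,0), heading=0, pen down
PD: pen down
REPEAT 2 [
  -- iteration 1/2 --
  LT 266: heading 0 -> 266
  FD 9.8: (0,0) -> (-0.684,-9.776) [heading=266, draw]
  -- iteration 2/2 --
  LT 266: heading 266 -> 172
  FD 9.8: (-0.684,-9.776) -> (-10.388,-8.412) [heading=172, draw]
]
RT 120: heading 172 -> 52
LT 30: heading 52 -> 82
Final: pos=(-10.388,-8.412), heading=82, 2 segment(s) drawn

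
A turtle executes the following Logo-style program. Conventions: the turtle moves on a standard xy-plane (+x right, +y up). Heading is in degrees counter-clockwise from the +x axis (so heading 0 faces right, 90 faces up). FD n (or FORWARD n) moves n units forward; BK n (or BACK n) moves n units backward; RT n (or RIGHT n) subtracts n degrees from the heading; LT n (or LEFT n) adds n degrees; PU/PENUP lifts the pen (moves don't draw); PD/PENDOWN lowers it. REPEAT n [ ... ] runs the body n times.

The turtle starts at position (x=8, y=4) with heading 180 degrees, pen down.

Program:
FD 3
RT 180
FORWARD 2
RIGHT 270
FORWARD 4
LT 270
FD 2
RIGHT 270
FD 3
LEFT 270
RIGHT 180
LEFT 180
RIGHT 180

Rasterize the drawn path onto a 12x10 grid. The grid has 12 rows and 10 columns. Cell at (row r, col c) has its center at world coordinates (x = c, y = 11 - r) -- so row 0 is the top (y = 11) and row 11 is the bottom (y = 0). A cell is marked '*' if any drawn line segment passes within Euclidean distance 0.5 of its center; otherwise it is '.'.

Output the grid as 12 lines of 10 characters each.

Segment 0: (8,4) -> (5,4)
Segment 1: (5,4) -> (7,4)
Segment 2: (7,4) -> (7,8)
Segment 3: (7,8) -> (9,8)
Segment 4: (9,8) -> (9,11)

Answer: .........*
.........*
.........*
.......***
.......*..
.......*..
.......*..
.....****.
..........
..........
..........
..........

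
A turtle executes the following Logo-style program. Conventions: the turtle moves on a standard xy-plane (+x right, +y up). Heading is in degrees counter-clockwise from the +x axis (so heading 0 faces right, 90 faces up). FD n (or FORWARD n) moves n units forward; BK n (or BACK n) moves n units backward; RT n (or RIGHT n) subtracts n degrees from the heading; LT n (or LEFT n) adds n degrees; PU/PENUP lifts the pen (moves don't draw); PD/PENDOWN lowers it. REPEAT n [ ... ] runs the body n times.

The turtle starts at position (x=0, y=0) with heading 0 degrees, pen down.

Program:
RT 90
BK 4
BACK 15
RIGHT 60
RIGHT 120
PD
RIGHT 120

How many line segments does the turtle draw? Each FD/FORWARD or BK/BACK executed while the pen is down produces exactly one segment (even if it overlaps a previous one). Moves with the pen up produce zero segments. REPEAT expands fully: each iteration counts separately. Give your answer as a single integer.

Answer: 2

Derivation:
Executing turtle program step by step:
Start: pos=(0,0), heading=0, pen down
RT 90: heading 0 -> 270
BK 4: (0,0) -> (0,4) [heading=270, draw]
BK 15: (0,4) -> (0,19) [heading=270, draw]
RT 60: heading 270 -> 210
RT 120: heading 210 -> 90
PD: pen down
RT 120: heading 90 -> 330
Final: pos=(0,19), heading=330, 2 segment(s) drawn
Segments drawn: 2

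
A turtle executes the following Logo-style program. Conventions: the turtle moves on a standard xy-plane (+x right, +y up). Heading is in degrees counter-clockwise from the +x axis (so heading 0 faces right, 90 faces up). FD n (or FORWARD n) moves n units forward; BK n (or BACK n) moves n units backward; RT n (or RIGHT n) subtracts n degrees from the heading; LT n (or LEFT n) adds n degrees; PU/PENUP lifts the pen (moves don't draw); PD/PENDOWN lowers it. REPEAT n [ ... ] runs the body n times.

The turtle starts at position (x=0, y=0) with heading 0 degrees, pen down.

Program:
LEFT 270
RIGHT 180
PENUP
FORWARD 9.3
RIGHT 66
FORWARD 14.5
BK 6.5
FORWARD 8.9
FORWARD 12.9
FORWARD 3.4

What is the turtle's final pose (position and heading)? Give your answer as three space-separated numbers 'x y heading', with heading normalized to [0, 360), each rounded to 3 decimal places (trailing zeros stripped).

Executing turtle program step by step:
Start: pos=(0,0), heading=0, pen down
LT 270: heading 0 -> 270
RT 180: heading 270 -> 90
PU: pen up
FD 9.3: (0,0) -> (0,9.3) [heading=90, move]
RT 66: heading 90 -> 24
FD 14.5: (0,9.3) -> (13.246,15.198) [heading=24, move]
BK 6.5: (13.246,15.198) -> (7.308,12.554) [heading=24, move]
FD 8.9: (7.308,12.554) -> (15.439,16.174) [heading=24, move]
FD 12.9: (15.439,16.174) -> (27.224,21.421) [heading=24, move]
FD 3.4: (27.224,21.421) -> (30.33,22.804) [heading=24, move]
Final: pos=(30.33,22.804), heading=24, 0 segment(s) drawn

Answer: 30.33 22.804 24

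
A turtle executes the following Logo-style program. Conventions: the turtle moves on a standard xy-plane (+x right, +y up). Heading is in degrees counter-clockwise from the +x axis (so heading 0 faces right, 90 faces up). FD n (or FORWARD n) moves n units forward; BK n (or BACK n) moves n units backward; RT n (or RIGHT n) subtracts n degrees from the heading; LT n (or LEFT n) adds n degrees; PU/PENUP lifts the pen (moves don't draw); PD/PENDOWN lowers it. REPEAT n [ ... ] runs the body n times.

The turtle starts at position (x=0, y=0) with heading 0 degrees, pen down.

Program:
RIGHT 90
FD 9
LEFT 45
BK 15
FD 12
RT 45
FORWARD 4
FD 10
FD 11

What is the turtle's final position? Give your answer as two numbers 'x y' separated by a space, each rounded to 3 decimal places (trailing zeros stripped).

Answer: -2.121 -31.879

Derivation:
Executing turtle program step by step:
Start: pos=(0,0), heading=0, pen down
RT 90: heading 0 -> 270
FD 9: (0,0) -> (0,-9) [heading=270, draw]
LT 45: heading 270 -> 315
BK 15: (0,-9) -> (-10.607,1.607) [heading=315, draw]
FD 12: (-10.607,1.607) -> (-2.121,-6.879) [heading=315, draw]
RT 45: heading 315 -> 270
FD 4: (-2.121,-6.879) -> (-2.121,-10.879) [heading=270, draw]
FD 10: (-2.121,-10.879) -> (-2.121,-20.879) [heading=270, draw]
FD 11: (-2.121,-20.879) -> (-2.121,-31.879) [heading=270, draw]
Final: pos=(-2.121,-31.879), heading=270, 6 segment(s) drawn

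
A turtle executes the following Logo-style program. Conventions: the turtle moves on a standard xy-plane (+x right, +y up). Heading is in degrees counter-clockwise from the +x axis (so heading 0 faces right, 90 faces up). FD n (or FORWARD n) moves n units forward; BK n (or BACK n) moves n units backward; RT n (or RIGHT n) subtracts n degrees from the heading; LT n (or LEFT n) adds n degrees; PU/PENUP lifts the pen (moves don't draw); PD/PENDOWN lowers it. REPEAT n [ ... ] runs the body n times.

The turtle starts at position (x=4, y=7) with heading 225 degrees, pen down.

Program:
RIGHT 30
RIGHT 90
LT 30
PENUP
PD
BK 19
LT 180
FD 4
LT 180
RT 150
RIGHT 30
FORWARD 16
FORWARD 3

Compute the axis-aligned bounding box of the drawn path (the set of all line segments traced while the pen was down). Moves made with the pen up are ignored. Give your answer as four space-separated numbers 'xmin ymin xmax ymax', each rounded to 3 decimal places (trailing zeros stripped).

Executing turtle program step by step:
Start: pos=(4,7), heading=225, pen down
RT 30: heading 225 -> 195
RT 90: heading 195 -> 105
LT 30: heading 105 -> 135
PU: pen up
PD: pen down
BK 19: (4,7) -> (17.435,-6.435) [heading=135, draw]
LT 180: heading 135 -> 315
FD 4: (17.435,-6.435) -> (20.263,-9.263) [heading=315, draw]
LT 180: heading 315 -> 135
RT 150: heading 135 -> 345
RT 30: heading 345 -> 315
FD 16: (20.263,-9.263) -> (31.577,-20.577) [heading=315, draw]
FD 3: (31.577,-20.577) -> (33.698,-22.698) [heading=315, draw]
Final: pos=(33.698,-22.698), heading=315, 4 segment(s) drawn

Segment endpoints: x in {4, 17.435, 20.263, 31.577, 33.698}, y in {-22.698, -20.577, -9.263, -6.435, 7}
xmin=4, ymin=-22.698, xmax=33.698, ymax=7

Answer: 4 -22.698 33.698 7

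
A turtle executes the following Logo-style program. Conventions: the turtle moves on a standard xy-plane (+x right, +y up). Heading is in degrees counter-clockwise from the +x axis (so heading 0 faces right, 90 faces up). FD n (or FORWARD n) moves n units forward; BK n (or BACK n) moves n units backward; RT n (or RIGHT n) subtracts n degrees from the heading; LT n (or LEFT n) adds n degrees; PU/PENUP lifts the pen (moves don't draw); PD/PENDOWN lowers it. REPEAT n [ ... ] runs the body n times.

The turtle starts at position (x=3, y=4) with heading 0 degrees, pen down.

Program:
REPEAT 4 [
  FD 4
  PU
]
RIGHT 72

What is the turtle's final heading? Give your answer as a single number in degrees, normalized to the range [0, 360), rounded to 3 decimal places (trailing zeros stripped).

Executing turtle program step by step:
Start: pos=(3,4), heading=0, pen down
REPEAT 4 [
  -- iteration 1/4 --
  FD 4: (3,4) -> (7,4) [heading=0, draw]
  PU: pen up
  -- iteration 2/4 --
  FD 4: (7,4) -> (11,4) [heading=0, move]
  PU: pen up
  -- iteration 3/4 --
  FD 4: (11,4) -> (15,4) [heading=0, move]
  PU: pen up
  -- iteration 4/4 --
  FD 4: (15,4) -> (19,4) [heading=0, move]
  PU: pen up
]
RT 72: heading 0 -> 288
Final: pos=(19,4), heading=288, 1 segment(s) drawn

Answer: 288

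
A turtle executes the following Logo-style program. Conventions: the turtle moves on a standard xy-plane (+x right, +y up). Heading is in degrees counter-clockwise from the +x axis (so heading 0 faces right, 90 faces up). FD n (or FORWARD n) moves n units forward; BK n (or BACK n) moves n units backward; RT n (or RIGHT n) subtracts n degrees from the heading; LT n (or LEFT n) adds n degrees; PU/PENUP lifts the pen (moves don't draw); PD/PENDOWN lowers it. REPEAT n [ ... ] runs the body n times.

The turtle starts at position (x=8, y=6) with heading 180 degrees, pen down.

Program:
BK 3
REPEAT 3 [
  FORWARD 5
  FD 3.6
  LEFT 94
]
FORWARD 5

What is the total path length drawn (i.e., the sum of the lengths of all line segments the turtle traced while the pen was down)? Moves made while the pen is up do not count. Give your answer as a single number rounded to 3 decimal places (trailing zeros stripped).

Executing turtle program step by step:
Start: pos=(8,6), heading=180, pen down
BK 3: (8,6) -> (11,6) [heading=180, draw]
REPEAT 3 [
  -- iteration 1/3 --
  FD 5: (11,6) -> (6,6) [heading=180, draw]
  FD 3.6: (6,6) -> (2.4,6) [heading=180, draw]
  LT 94: heading 180 -> 274
  -- iteration 2/3 --
  FD 5: (2.4,6) -> (2.749,1.012) [heading=274, draw]
  FD 3.6: (2.749,1.012) -> (3,-2.579) [heading=274, draw]
  LT 94: heading 274 -> 8
  -- iteration 3/3 --
  FD 5: (3,-2.579) -> (7.951,-1.883) [heading=8, draw]
  FD 3.6: (7.951,-1.883) -> (11.516,-1.382) [heading=8, draw]
  LT 94: heading 8 -> 102
]
FD 5: (11.516,-1.382) -> (10.477,3.509) [heading=102, draw]
Final: pos=(10.477,3.509), heading=102, 8 segment(s) drawn

Segment lengths:
  seg 1: (8,6) -> (11,6), length = 3
  seg 2: (11,6) -> (6,6), length = 5
  seg 3: (6,6) -> (2.4,6), length = 3.6
  seg 4: (2.4,6) -> (2.749,1.012), length = 5
  seg 5: (2.749,1.012) -> (3,-2.579), length = 3.6
  seg 6: (3,-2.579) -> (7.951,-1.883), length = 5
  seg 7: (7.951,-1.883) -> (11.516,-1.382), length = 3.6
  seg 8: (11.516,-1.382) -> (10.477,3.509), length = 5
Total = 33.8

Answer: 33.8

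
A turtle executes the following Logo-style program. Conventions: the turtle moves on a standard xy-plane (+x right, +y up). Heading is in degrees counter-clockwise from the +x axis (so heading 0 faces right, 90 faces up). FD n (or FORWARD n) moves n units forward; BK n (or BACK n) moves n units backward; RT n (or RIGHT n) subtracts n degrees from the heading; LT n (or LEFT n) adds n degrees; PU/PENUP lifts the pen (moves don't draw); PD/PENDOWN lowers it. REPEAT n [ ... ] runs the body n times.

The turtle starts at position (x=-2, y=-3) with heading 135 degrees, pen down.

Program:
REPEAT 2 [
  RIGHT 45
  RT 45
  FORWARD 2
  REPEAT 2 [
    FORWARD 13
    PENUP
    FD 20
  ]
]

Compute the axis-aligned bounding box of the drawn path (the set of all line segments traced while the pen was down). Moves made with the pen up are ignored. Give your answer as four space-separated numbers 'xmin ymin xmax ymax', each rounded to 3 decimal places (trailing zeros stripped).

Executing turtle program step by step:
Start: pos=(-2,-3), heading=135, pen down
REPEAT 2 [
  -- iteration 1/2 --
  RT 45: heading 135 -> 90
  RT 45: heading 90 -> 45
  FD 2: (-2,-3) -> (-0.586,-1.586) [heading=45, draw]
  REPEAT 2 [
    -- iteration 1/2 --
    FD 13: (-0.586,-1.586) -> (8.607,7.607) [heading=45, draw]
    PU: pen up
    FD 20: (8.607,7.607) -> (22.749,21.749) [heading=45, move]
    -- iteration 2/2 --
    FD 13: (22.749,21.749) -> (31.941,30.941) [heading=45, move]
    PU: pen up
    FD 20: (31.941,30.941) -> (46.083,45.083) [heading=45, move]
  ]
  -- iteration 2/2 --
  RT 45: heading 45 -> 0
  RT 45: heading 0 -> 315
  FD 2: (46.083,45.083) -> (47.497,43.669) [heading=315, move]
  REPEAT 2 [
    -- iteration 1/2 --
    FD 13: (47.497,43.669) -> (56.69,34.477) [heading=315, move]
    PU: pen up
    FD 20: (56.69,34.477) -> (70.832,20.335) [heading=315, move]
    -- iteration 2/2 --
    FD 13: (70.832,20.335) -> (80.024,11.142) [heading=315, move]
    PU: pen up
    FD 20: (80.024,11.142) -> (94.167,-3) [heading=315, move]
  ]
]
Final: pos=(94.167,-3), heading=315, 2 segment(s) drawn

Segment endpoints: x in {-2, -0.586, 8.607}, y in {-3, -1.586, 7.607}
xmin=-2, ymin=-3, xmax=8.607, ymax=7.607

Answer: -2 -3 8.607 7.607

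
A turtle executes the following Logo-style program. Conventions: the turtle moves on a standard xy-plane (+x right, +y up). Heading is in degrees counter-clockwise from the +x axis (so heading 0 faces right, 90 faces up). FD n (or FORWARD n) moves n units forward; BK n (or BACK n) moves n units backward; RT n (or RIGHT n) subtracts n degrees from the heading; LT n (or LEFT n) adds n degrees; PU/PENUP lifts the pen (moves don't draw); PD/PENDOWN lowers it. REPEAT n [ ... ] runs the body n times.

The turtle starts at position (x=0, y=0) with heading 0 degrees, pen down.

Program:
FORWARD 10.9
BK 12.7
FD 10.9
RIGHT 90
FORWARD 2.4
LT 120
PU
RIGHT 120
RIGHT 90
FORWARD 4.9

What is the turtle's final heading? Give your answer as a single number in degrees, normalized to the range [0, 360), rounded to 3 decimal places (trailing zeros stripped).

Executing turtle program step by step:
Start: pos=(0,0), heading=0, pen down
FD 10.9: (0,0) -> (10.9,0) [heading=0, draw]
BK 12.7: (10.9,0) -> (-1.8,0) [heading=0, draw]
FD 10.9: (-1.8,0) -> (9.1,0) [heading=0, draw]
RT 90: heading 0 -> 270
FD 2.4: (9.1,0) -> (9.1,-2.4) [heading=270, draw]
LT 120: heading 270 -> 30
PU: pen up
RT 120: heading 30 -> 270
RT 90: heading 270 -> 180
FD 4.9: (9.1,-2.4) -> (4.2,-2.4) [heading=180, move]
Final: pos=(4.2,-2.4), heading=180, 4 segment(s) drawn

Answer: 180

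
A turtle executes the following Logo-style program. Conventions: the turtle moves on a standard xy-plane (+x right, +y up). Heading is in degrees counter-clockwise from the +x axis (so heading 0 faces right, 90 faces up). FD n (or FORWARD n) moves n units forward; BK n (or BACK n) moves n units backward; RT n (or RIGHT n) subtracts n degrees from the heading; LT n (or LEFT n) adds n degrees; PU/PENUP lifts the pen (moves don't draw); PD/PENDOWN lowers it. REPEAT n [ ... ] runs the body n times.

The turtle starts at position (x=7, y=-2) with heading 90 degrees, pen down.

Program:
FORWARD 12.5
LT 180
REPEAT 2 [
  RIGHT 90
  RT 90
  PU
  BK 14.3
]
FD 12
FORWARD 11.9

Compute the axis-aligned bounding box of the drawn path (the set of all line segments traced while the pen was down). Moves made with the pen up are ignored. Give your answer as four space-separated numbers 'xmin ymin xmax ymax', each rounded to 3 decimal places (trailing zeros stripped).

Answer: 7 -2 7 10.5

Derivation:
Executing turtle program step by step:
Start: pos=(7,-2), heading=90, pen down
FD 12.5: (7,-2) -> (7,10.5) [heading=90, draw]
LT 180: heading 90 -> 270
REPEAT 2 [
  -- iteration 1/2 --
  RT 90: heading 270 -> 180
  RT 90: heading 180 -> 90
  PU: pen up
  BK 14.3: (7,10.5) -> (7,-3.8) [heading=90, move]
  -- iteration 2/2 --
  RT 90: heading 90 -> 0
  RT 90: heading 0 -> 270
  PU: pen up
  BK 14.3: (7,-3.8) -> (7,10.5) [heading=270, move]
]
FD 12: (7,10.5) -> (7,-1.5) [heading=270, move]
FD 11.9: (7,-1.5) -> (7,-13.4) [heading=270, move]
Final: pos=(7,-13.4), heading=270, 1 segment(s) drawn

Segment endpoints: x in {7, 7}, y in {-2, 10.5}
xmin=7, ymin=-2, xmax=7, ymax=10.5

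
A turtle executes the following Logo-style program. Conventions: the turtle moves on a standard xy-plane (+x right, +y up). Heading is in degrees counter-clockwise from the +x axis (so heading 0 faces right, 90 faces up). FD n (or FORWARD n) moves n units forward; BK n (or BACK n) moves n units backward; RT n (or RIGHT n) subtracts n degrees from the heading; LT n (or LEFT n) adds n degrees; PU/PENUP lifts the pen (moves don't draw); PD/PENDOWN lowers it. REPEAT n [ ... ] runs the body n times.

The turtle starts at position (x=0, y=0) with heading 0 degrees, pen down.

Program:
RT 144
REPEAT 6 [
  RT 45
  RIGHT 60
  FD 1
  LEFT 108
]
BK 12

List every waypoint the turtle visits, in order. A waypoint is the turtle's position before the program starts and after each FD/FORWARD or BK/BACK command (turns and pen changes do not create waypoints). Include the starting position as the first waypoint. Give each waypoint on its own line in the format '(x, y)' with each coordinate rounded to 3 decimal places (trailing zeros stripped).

Answer: (0, 0)
(-0.358, 0.934)
(-0.765, 1.847)
(-1.219, 2.738)
(-1.719, 3.604)
(-2.264, 4.443)
(-2.852, 5.252)
(4.202, 14.96)

Derivation:
Executing turtle program step by step:
Start: pos=(0,0), heading=0, pen down
RT 144: heading 0 -> 216
REPEAT 6 [
  -- iteration 1/6 --
  RT 45: heading 216 -> 171
  RT 60: heading 171 -> 111
  FD 1: (0,0) -> (-0.358,0.934) [heading=111, draw]
  LT 108: heading 111 -> 219
  -- iteration 2/6 --
  RT 45: heading 219 -> 174
  RT 60: heading 174 -> 114
  FD 1: (-0.358,0.934) -> (-0.765,1.847) [heading=114, draw]
  LT 108: heading 114 -> 222
  -- iteration 3/6 --
  RT 45: heading 222 -> 177
  RT 60: heading 177 -> 117
  FD 1: (-0.765,1.847) -> (-1.219,2.738) [heading=117, draw]
  LT 108: heading 117 -> 225
  -- iteration 4/6 --
  RT 45: heading 225 -> 180
  RT 60: heading 180 -> 120
  FD 1: (-1.219,2.738) -> (-1.719,3.604) [heading=120, draw]
  LT 108: heading 120 -> 228
  -- iteration 5/6 --
  RT 45: heading 228 -> 183
  RT 60: heading 183 -> 123
  FD 1: (-1.719,3.604) -> (-2.264,4.443) [heading=123, draw]
  LT 108: heading 123 -> 231
  -- iteration 6/6 --
  RT 45: heading 231 -> 186
  RT 60: heading 186 -> 126
  FD 1: (-2.264,4.443) -> (-2.852,5.252) [heading=126, draw]
  LT 108: heading 126 -> 234
]
BK 12: (-2.852,5.252) -> (4.202,14.96) [heading=234, draw]
Final: pos=(4.202,14.96), heading=234, 7 segment(s) drawn
Waypoints (8 total):
(0, 0)
(-0.358, 0.934)
(-0.765, 1.847)
(-1.219, 2.738)
(-1.719, 3.604)
(-2.264, 4.443)
(-2.852, 5.252)
(4.202, 14.96)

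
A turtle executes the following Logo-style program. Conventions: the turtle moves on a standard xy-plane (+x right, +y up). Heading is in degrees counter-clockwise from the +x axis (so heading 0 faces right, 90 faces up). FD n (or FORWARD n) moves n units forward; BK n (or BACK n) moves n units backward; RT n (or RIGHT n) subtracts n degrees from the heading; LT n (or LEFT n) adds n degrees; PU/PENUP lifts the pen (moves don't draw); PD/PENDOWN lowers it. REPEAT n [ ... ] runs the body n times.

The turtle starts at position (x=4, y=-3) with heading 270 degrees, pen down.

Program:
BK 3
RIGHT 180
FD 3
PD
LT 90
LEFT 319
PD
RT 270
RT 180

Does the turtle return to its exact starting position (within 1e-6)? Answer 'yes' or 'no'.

Executing turtle program step by step:
Start: pos=(4,-3), heading=270, pen down
BK 3: (4,-3) -> (4,0) [heading=270, draw]
RT 180: heading 270 -> 90
FD 3: (4,0) -> (4,3) [heading=90, draw]
PD: pen down
LT 90: heading 90 -> 180
LT 319: heading 180 -> 139
PD: pen down
RT 270: heading 139 -> 229
RT 180: heading 229 -> 49
Final: pos=(4,3), heading=49, 2 segment(s) drawn

Start position: (4, -3)
Final position: (4, 3)
Distance = 6; >= 1e-6 -> NOT closed

Answer: no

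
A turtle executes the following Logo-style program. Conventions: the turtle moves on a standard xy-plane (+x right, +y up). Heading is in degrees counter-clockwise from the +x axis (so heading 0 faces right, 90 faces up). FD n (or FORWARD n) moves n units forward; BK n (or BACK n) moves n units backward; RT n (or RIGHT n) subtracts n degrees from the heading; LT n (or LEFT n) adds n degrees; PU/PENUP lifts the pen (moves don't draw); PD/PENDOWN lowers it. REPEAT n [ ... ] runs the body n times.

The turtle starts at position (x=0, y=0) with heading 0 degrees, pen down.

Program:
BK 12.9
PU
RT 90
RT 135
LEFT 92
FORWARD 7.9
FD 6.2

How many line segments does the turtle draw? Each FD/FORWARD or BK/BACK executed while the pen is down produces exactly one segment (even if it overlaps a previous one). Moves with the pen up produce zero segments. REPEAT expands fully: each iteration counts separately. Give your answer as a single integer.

Executing turtle program step by step:
Start: pos=(0,0), heading=0, pen down
BK 12.9: (0,0) -> (-12.9,0) [heading=0, draw]
PU: pen up
RT 90: heading 0 -> 270
RT 135: heading 270 -> 135
LT 92: heading 135 -> 227
FD 7.9: (-12.9,0) -> (-18.288,-5.778) [heading=227, move]
FD 6.2: (-18.288,-5.778) -> (-22.516,-10.312) [heading=227, move]
Final: pos=(-22.516,-10.312), heading=227, 1 segment(s) drawn
Segments drawn: 1

Answer: 1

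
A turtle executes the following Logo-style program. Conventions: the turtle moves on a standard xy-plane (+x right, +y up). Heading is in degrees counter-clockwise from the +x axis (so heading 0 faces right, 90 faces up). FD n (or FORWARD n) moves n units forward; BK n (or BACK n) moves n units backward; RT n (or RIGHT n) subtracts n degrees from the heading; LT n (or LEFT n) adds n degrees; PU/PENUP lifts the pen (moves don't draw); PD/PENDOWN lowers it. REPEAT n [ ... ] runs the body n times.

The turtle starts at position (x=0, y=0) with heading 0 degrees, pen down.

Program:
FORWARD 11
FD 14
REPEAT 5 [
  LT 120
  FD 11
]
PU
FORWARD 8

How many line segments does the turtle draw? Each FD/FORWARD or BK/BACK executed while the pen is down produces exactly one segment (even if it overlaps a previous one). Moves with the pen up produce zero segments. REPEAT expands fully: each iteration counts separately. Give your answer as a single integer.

Answer: 7

Derivation:
Executing turtle program step by step:
Start: pos=(0,0), heading=0, pen down
FD 11: (0,0) -> (11,0) [heading=0, draw]
FD 14: (11,0) -> (25,0) [heading=0, draw]
REPEAT 5 [
  -- iteration 1/5 --
  LT 120: heading 0 -> 120
  FD 11: (25,0) -> (19.5,9.526) [heading=120, draw]
  -- iteration 2/5 --
  LT 120: heading 120 -> 240
  FD 11: (19.5,9.526) -> (14,0) [heading=240, draw]
  -- iteration 3/5 --
  LT 120: heading 240 -> 0
  FD 11: (14,0) -> (25,0) [heading=0, draw]
  -- iteration 4/5 --
  LT 120: heading 0 -> 120
  FD 11: (25,0) -> (19.5,9.526) [heading=120, draw]
  -- iteration 5/5 --
  LT 120: heading 120 -> 240
  FD 11: (19.5,9.526) -> (14,0) [heading=240, draw]
]
PU: pen up
FD 8: (14,0) -> (10,-6.928) [heading=240, move]
Final: pos=(10,-6.928), heading=240, 7 segment(s) drawn
Segments drawn: 7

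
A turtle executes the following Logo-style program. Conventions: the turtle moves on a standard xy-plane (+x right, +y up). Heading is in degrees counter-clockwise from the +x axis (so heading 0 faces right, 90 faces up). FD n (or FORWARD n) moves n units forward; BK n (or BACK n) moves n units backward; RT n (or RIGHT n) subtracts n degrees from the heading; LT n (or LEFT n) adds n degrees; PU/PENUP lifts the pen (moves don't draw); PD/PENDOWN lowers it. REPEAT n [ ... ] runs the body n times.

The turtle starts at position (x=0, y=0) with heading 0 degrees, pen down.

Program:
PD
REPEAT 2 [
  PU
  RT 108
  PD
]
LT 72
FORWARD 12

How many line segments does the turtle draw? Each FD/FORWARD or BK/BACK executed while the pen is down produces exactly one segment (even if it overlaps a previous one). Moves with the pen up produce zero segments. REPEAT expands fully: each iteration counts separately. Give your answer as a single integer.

Executing turtle program step by step:
Start: pos=(0,0), heading=0, pen down
PD: pen down
REPEAT 2 [
  -- iteration 1/2 --
  PU: pen up
  RT 108: heading 0 -> 252
  PD: pen down
  -- iteration 2/2 --
  PU: pen up
  RT 108: heading 252 -> 144
  PD: pen down
]
LT 72: heading 144 -> 216
FD 12: (0,0) -> (-9.708,-7.053) [heading=216, draw]
Final: pos=(-9.708,-7.053), heading=216, 1 segment(s) drawn
Segments drawn: 1

Answer: 1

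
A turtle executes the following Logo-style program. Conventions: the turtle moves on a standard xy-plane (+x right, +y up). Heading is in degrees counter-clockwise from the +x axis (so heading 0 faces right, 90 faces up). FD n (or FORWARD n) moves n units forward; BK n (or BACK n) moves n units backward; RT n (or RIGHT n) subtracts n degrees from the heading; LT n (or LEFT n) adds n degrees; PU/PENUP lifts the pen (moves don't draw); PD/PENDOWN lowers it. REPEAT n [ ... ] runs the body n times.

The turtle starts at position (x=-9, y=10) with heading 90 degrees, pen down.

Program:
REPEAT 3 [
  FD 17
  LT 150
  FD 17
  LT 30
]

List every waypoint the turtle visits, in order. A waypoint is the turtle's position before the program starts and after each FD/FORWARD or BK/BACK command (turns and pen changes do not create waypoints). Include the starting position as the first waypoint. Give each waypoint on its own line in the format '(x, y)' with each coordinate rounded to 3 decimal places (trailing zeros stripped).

Answer: (-9, 10)
(-9, 27)
(-17.5, 12.278)
(-17.5, -4.722)
(-9, 10)
(-9, 27)
(-17.5, 12.278)

Derivation:
Executing turtle program step by step:
Start: pos=(-9,10), heading=90, pen down
REPEAT 3 [
  -- iteration 1/3 --
  FD 17: (-9,10) -> (-9,27) [heading=90, draw]
  LT 150: heading 90 -> 240
  FD 17: (-9,27) -> (-17.5,12.278) [heading=240, draw]
  LT 30: heading 240 -> 270
  -- iteration 2/3 --
  FD 17: (-17.5,12.278) -> (-17.5,-4.722) [heading=270, draw]
  LT 150: heading 270 -> 60
  FD 17: (-17.5,-4.722) -> (-9,10) [heading=60, draw]
  LT 30: heading 60 -> 90
  -- iteration 3/3 --
  FD 17: (-9,10) -> (-9,27) [heading=90, draw]
  LT 150: heading 90 -> 240
  FD 17: (-9,27) -> (-17.5,12.278) [heading=240, draw]
  LT 30: heading 240 -> 270
]
Final: pos=(-17.5,12.278), heading=270, 6 segment(s) drawn
Waypoints (7 total):
(-9, 10)
(-9, 27)
(-17.5, 12.278)
(-17.5, -4.722)
(-9, 10)
(-9, 27)
(-17.5, 12.278)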